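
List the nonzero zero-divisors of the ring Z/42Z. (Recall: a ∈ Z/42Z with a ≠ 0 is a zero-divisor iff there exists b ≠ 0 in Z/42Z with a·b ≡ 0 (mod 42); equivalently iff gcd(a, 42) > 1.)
An element a ∈ Z/42Z (with a ≠ 0) is a zero-divisor iff gcd(a, 42) > 1 (because a is a unit precisely when gcd(a, n) = 1, and in Z/nZ every nonzero, non-unit element is a zero-divisor). Scan a = 1, ..., 41 and keep those with gcd(a, 42) > 1:
  gcd(2, 42) = 2, gcd(3, 42) = 3, gcd(4, 42) = 2, gcd(6, 42) = 6, gcd(7, 42) = 7, gcd(8, 42) = 2, gcd(9, 42) = 3, gcd(10, 42) = 2, gcd(12, 42) = 6, gcd(14, 42) = 14, gcd(15, 42) = 3, gcd(16, 42) = 2, gcd(18, 42) = 6, gcd(20, 42) = 2, gcd(21, 42) = 21, gcd(22, 42) = 2, gcd(24, 42) = 6, gcd(26, 42) = 2, gcd(27, 42) = 3, gcd(28, 42) = 14, gcd(30, 42) = 6, gcd(32, 42) = 2, gcd(33, 42) = 3, gcd(34, 42) = 2, gcd(35, 42) = 7, gcd(36, 42) = 6, gcd(38, 42) = 2, gcd(39, 42) = 3, gcd(40, 42) = 2.
All other a ∈ {1, ..., 41} have gcd(a, 42) = 1 and are units. So the nonzero zero-divisors are exactly the 29 values of a appearing in this scan.

Final answer: nonzero zero-divisors of Z/42Z = {2, 3, 4, 6, 7, 8, 9, 10, 12, 14, 15, 16, 18, 20, 21, 22, 24, 26, 27, 28, 30, 32, 33, 34, 35, 36, 38, 39, 40}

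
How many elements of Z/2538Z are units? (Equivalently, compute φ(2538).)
An element a ∈ Z/2538Z is a unit iff gcd(a, 2538) = 1, so the number of units is φ(2538). φ is multiplicative, with φ(p^e) = p^e − p^(e−1). Factorise 2538 = 2 · 3^3 · 47. Then
  φ(2538) = (2 − 1) · (3^3 − 3^2) · (47 − 1) = 1 · 18 · 46 = 828.

Final answer: Z/2538Z has φ(2538) = 828 units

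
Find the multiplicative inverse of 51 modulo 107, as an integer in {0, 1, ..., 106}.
51^(−1) ≡ 21 (mod 107)

Apply the extended Euclidean algorithm to (107, 51), tracking rows (r, s, t) with s·107 + t·51 = r. Each division r_prev = q·r_cur + r_new produces the new row as (previous row) − q·(current row):
  row A: (107, 1, 0)   [1·107 + 0·51 = 107]
  row B: (51, 0, 1)   [0·107 + 1·51 = 51]
  107 = 2·51 + 5   → row C = row A − 2·row B = (5, 1, −2)   [check: 1·107 − 2·51 = 5]
  51 = 10·5 + 1   → row D = row B − 10·row C = (1, −10, 21)   [check: −10·107 + 21·51 = 1]
  5 = 5·1 + 0   → remainder 0, stop. gcd = 1 (last nonzero row D).
The gcd is 1, so 51 is invertible mod 107. The last nonzero row gives −10·107 + 21·51 = 1, so t = 21. So 51^(−1) ≡ 21 (mod 107). Verify: 51 · 21 = 1071 ≡ 1 (mod 107). ✓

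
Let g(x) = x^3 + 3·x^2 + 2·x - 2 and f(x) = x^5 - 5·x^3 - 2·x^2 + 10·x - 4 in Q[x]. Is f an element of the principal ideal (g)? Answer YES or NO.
In Q[x] the ideal (g) consists of all multiples of g, so f ∈ (g) iff g | f, i.e. iff the remainder of f on division by g is 0. Divide f by g (g is monic, so eliminate the leading term of the running remainder at each step):
  leading term x^5: subtract (x^2)·g(x) = x^5 + 3·x^4 + 2·x^3 - 2·x^2, leaving -3·x^4 - 7·x^3 + 10·x - 4
  leading term -3·x^4: subtract (-3·x)·g(x) = -3·x^4 - 9·x^3 - 6·x^2 + 6·x, leaving 2·x^3 + 6·x^2 + 4·x - 4
  leading term 2·x^3: subtract (2)·g(x) = 2·x^3 + 6·x^2 + 4·x - 4, leaving 0
The remainder is 0, so f(x) = g(x) · h(x) with h(x) = x^2 - 3·x + 2. Hence g | f, i.e. f ∈ (g).

Final answer: YES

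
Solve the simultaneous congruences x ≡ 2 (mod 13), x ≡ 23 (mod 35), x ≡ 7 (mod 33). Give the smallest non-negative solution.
x ≡ 7828 (mod 15015); the representative in [0, 15015) is 7828

The moduli 13, 35, 33 are pairwise coprime, so by the CRT there is a unique solution mod 13·35·33 = 15015.
Solve by successive substitution. Start with x ≡ 2 (mod 13).
  Combine with x ≡ 23 (mod 35): write x = 2 + 13·t and require 2 + 13·t ≡ 23 (mod 35), i.e. 13·t ≡ 23 − 2 ≡ 21 (mod 35). Since 13^(−1) ≡ 27 (mod 35), t ≡ 27·21 ≡ 7 (mod 35). So x ≡ 2 + 13·7 = 93 (mod 455).
  Combine with x ≡ 7 (mod 33): write x = 93 + 455·t and require 93 + 455·t ≡ 7 (mod 33), i.e. 455·t ≡ 7 − 93 ≡ 13 (mod 33). Since 455^(−1) ≡ 14 (mod 33) (455 ≡ 26 (mod 33)), t ≡ 14·13 ≡ 17 (mod 33). So x ≡ 93 + 455·17 = 7828 (mod 15015).
Unique solution in [0, 15015): x = 7828.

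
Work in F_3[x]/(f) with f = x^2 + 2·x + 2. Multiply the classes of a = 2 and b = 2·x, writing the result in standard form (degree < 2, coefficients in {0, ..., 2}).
Multiply as integer polynomials: a · b = 4·x. Reducing coefficients mod 3: a · b ≡ x. This already has degree < 2, so no reduction by f is needed. Hence a · b ≡ x in F_3[x]/(f).

Final answer: a · b ≡ x (mod f(x))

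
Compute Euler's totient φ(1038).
φ(1038) = 344

φ is multiplicative, with φ(p^e) = p^e − p^(e−1). Factorise 1038 = 2 · 3 · 173. Then
  φ(1038) = (2 − 1) · (3 − 1) · (173 − 1) = 1 · 2 · 172 = 344.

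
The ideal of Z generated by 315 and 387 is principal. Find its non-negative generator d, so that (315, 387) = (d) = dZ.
In the PID Z, (a, b) is generated by gcd(a, b). Compute gcd(387, 315) with the extended Euclidean algorithm, tracking rows (r, s, t) with s·387 + t·315 = r:
  row A: (387, 1, 0)   [1·387 + 0·315 = 387]
  row B: (315, 0, 1)   [0·387 + 1·315 = 315]
  387 = 1·315 + 72   → row C = row A − 1·row B = (72, 1, −1)   [check: 1·387 − 1·315 = 72]
  315 = 4·72 + 27   → row D = row B − 4·row C = (27, −4, 5)   [check: −4·387 + 5·315 = 27]
  72 = 2·27 + 18   → row E = row C − 2·row D = (18, 9, −11)   [check: 9·387 − 11·315 = 18]
  27 = 1·18 + 9   → row F = row D − 1·row E = (9, −13, 16)   [check: −13·387 + 16·315 = 9]
  18 = 2·9 + 0   → remainder 0, stop. gcd = 9 (last nonzero row F).
So gcd(315, 387) = 9, with Bézout identity −13·387 + 16·315 = 9. Containment (⊇): the Bézout identity exhibits 9 as an element of (315, 387), giving (9) ⊆ (315, 387). Containment (⊆): since 9 | 315 and 9 | 387 (315 = 9·35, 387 = 9·43), every Z-linear combination of 315 and 387 is divisible by 9, so (315, 387) ⊆ (9). Therefore (315, 387) = (9), d = 9.

Final answer: (315, 387) = (9); d = 9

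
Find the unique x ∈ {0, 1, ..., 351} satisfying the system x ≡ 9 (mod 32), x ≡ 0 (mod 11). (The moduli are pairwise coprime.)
x ≡ 297 (mod 352); the representative in [0, 352) is 297

The moduli 32, 11 are pairwise coprime, so by the CRT there is a unique solution mod 32·11 = 352.
Solve by successive substitution. Start with x ≡ 9 (mod 32).
  Combine with x ≡ 0 (mod 11): write x = 9 + 32·t and require 9 + 32·t ≡ 0 (mod 11), i.e. 32·t ≡ 0 − 9 ≡ 2 (mod 11). Since 32^(−1) ≡ 10 (mod 11) (32 ≡ 10 (mod 11)), t ≡ 10·2 ≡ 9 (mod 11). So x ≡ 9 + 32·9 = 297 (mod 352).
Unique solution in [0, 352): x = 297.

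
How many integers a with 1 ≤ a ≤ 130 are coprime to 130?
48

The number of a ∈ {1, ..., 130} with gcd(a, 130) = 1 is by definition Euler's totient φ(130). φ is multiplicative, with φ(p^e) = p^e − p^(e−1). Factorise 130 = 2 · 5 · 13. Then
  φ(130) = (2 − 1) · (5 − 1) · (13 − 1) = 1 · 4 · 12 = 48.
So there are 48 such integers.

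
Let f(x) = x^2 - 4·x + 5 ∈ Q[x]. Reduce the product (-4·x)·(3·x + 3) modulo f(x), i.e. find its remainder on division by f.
a · b ≡ 60 - 60·x (mod f(x))

First multiply in Q[x] without reducing: a · b = -12·x^2 - 12·x. Now divide by f(x) = x^2 - 4·x + 5, eliminating the leading term at each step:
  leading term -12·x^2: subtract (-12)·f(x) = -12·x^2 + 48·x - 60, leaving 60 - 60·x
The degree is now < 2, so this is the remainder. Hence a · b ≡ 60 - 60·x in Q[x]/(f).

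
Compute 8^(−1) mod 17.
8^(−1) ≡ 15 (mod 17)

Apply the extended Euclidean algorithm to (17, 8), tracking rows (r, s, t) with s·17 + t·8 = r. Each division r_prev = q·r_cur + r_new produces the new row as (previous row) − q·(current row):
  row A: (17, 1, 0)   [1·17 + 0·8 = 17]
  row B: (8, 0, 1)   [0·17 + 1·8 = 8]
  17 = 2·8 + 1   → row C = row A − 2·row B = (1, 1, −2)   [check: 1·17 − 2·8 = 1]
  8 = 8·1 + 0   → remainder 0, stop. gcd = 1 (last nonzero row C).
The gcd is 1, so 8 is invertible mod 17. The last nonzero row gives 1·17 − 2·8 = 1, so t = −2. So 8^(−1) ≡ −2 ≡ 15 (mod 17). Verify: 8 · 15 = 120 ≡ 1 (mod 17). ✓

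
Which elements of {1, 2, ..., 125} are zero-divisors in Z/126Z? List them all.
An element a ∈ Z/126Z (with a ≠ 0) is a zero-divisor iff gcd(a, 126) > 1 (because a is a unit precisely when gcd(a, n) = 1, and in Z/nZ every nonzero, non-unit element is a zero-divisor). Scan a = 1, ..., 125 and keep those with gcd(a, 126) > 1:
  gcd(2, 126) = 2, gcd(3, 126) = 3, gcd(4, 126) = 2, gcd(6, 126) = 6, gcd(7, 126) = 7, gcd(8, 126) = 2, gcd(9, 126) = 9, gcd(10, 126) = 2, gcd(12, 126) = 6, gcd(14, 126) = 14, gcd(15, 126) = 3, gcd(16, 126) = 2, gcd(18, 126) = 18, gcd(20, 126) = 2, gcd(21, 126) = 21, gcd(22, 126) = 2, gcd(24, 126) = 6, gcd(26, 126) = 2, gcd(27, 126) = 9, gcd(28, 126) = 14, gcd(30, 126) = 6, gcd(32, 126) = 2, gcd(33, 126) = 3, gcd(34, 126) = 2, gcd(35, 126) = 7, gcd(36, 126) = 18, gcd(38, 126) = 2, gcd(39, 126) = 3, gcd(40, 126) = 2, gcd(42, 126) = 42, gcd(44, 126) = 2, gcd(45, 126) = 9, gcd(46, 126) = 2, gcd(48, 126) = 6, gcd(49, 126) = 7, gcd(50, 126) = 2, gcd(51, 126) = 3, gcd(52, 126) = 2, gcd(54, 126) = 18, gcd(56, 126) = 14, gcd(57, 126) = 3, gcd(58, 126) = 2, gcd(60, 126) = 6, gcd(62, 126) = 2, gcd(63, 126) = 63, gcd(64, 126) = 2, gcd(66, 126) = 6, gcd(68, 126) = 2, gcd(69, 126) = 3, gcd(70, 126) = 14, gcd(72, 126) = 18, gcd(74, 126) = 2, gcd(75, 126) = 3, gcd(76, 126) = 2, gcd(77, 126) = 7, gcd(78, 126) = 6, gcd(80, 126) = 2, gcd(81, 126) = 9, gcd(82, 126) = 2, gcd(84, 126) = 42, gcd(86, 126) = 2, gcd(87, 126) = 3, gcd(88, 126) = 2, gcd(90, 126) = 18, gcd(91, 126) = 7, gcd(92, 126) = 2, gcd(93, 126) = 3, gcd(94, 126) = 2, gcd(96, 126) = 6, gcd(98, 126) = 14, gcd(99, 126) = 9, gcd(100, 126) = 2, gcd(102, 126) = 6, gcd(104, 126) = 2, gcd(105, 126) = 21, gcd(106, 126) = 2, gcd(108, 126) = 18, gcd(110, 126) = 2, gcd(111, 126) = 3, gcd(112, 126) = 14, gcd(114, 126) = 6, gcd(116, 126) = 2, gcd(117, 126) = 9, gcd(118, 126) = 2, gcd(119, 126) = 7, gcd(120, 126) = 6, gcd(122, 126) = 2, gcd(123, 126) = 3, gcd(124, 126) = 2.
All other a ∈ {1, ..., 125} have gcd(a, 126) = 1 and are units. So the nonzero zero-divisors are exactly the 89 values of a appearing in this scan.

Final answer: nonzero zero-divisors of Z/126Z = {2, 3, 4, 6, 7, 8, 9, 10, 12, 14, 15, 16, 18, 20, 21, 22, 24, 26, 27, 28, 30, 32, 33, 34, 35, 36, 38, 39, 40, 42, 44, 45, 46, 48, 49, 50, 51, 52, 54, 56, 57, 58, 60, 62, 63, 64, 66, 68, 69, 70, 72, 74, 75, 76, 77, 78, 80, 81, 82, 84, 86, 87, 88, 90, 91, 92, 93, 94, 96, 98, 99, 100, 102, 104, 105, 106, 108, 110, 111, 112, 114, 116, 117, 118, 119, 120, 122, 123, 124}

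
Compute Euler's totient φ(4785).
φ is multiplicative, with φ(p^e) = p^e − p^(e−1). Factorise 4785 = 3 · 5 · 11 · 29. Then
  φ(4785) = (3 − 1) · (5 − 1) · (11 − 1) · (29 − 1) = 2 · 4 · 10 · 28 = 2240.

Final answer: φ(4785) = 2240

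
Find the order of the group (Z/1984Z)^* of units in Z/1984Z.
|(Z/1984Z)^*| = 960

(Z/1984Z)^* consists of the classes a with gcd(a, 1984) = 1, so its order is φ(1984). φ is multiplicative, with φ(p^e) = p^e − p^(e−1). Factorise 1984 = 2^6 · 31. Then
  φ(1984) = (2^6 − 2^5) · (31 − 1) = 32 · 30 = 960.
Thus |(Z/1984Z)^*| = 960.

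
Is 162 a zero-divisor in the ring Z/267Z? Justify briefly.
gcd(162, 267) = 3 > 1, so 162 is not a unit in Z/267Z. In Z/nZ every nonzero non-unit is a zero-divisor: explicitly, take b = 267/gcd = 89 ≠ 0 (mod 267); then 162·89 = 14418 = 54·267, i.e. 162·89 ≡ 0 (mod 267). So 162 is a zero-divisor.

Final answer: YES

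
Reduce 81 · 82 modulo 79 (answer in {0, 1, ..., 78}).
Reduce the factors first: 81 ≡ 2, 82 ≡ 3 (mod 79), so 81 · 82 ≡ 2 · 3 (mod 79). 2 · 3 = 6. Dividing by 79: 6 = 0·79 + 6. So (81 · 82) mod 79 = 6.

Final answer: 6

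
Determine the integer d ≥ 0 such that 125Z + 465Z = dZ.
(125, 465) = (5); d = 5

In the PID Z, (a, b) is generated by gcd(a, b). Compute gcd(465, 125) with the extended Euclidean algorithm, tracking rows (r, s, t) with s·465 + t·125 = r:
  row A: (465, 1, 0)   [1·465 + 0·125 = 465]
  row B: (125, 0, 1)   [0·465 + 1·125 = 125]
  465 = 3·125 + 90   → row C = row A − 3·row B = (90, 1, −3)   [check: 1·465 − 3·125 = 90]
  125 = 1·90 + 35   → row D = row B − 1·row C = (35, −1, 4)   [check: −1·465 + 4·125 = 35]
  90 = 2·35 + 20   → row E = row C − 2·row D = (20, 3, −11)   [check: 3·465 − 11·125 = 20]
  35 = 1·20 + 15   → row F = row D − 1·row E = (15, −4, 15)   [check: −4·465 + 15·125 = 15]
  20 = 1·15 + 5   → row G = row E − 1·row F = (5, 7, −26)   [check: 7·465 − 26·125 = 5]
  15 = 3·5 + 0   → remainder 0, stop. gcd = 5 (last nonzero row G).
So gcd(125, 465) = 5, with Bézout identity 7·465 − 26·125 = 5. Containment (⊇): the Bézout identity exhibits 5 as an element of (125, 465), giving (5) ⊆ (125, 465). Containment (⊆): since 5 | 125 and 5 | 465 (125 = 5·25, 465 = 5·93), every Z-linear combination of 125 and 465 is divisible by 5, so (125, 465) ⊆ (5). Therefore (125, 465) = (5), d = 5.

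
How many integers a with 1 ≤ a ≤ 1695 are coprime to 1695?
The number of a ∈ {1, ..., 1695} with gcd(a, 1695) = 1 is by definition Euler's totient φ(1695). φ is multiplicative, with φ(p^e) = p^e − p^(e−1). Factorise 1695 = 3 · 5 · 113. Then
  φ(1695) = (3 − 1) · (5 − 1) · (113 − 1) = 2 · 4 · 112 = 896.
So there are 896 such integers.

Final answer: 896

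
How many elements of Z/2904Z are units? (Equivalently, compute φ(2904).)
An element a ∈ Z/2904Z is a unit iff gcd(a, 2904) = 1, so the number of units is φ(2904). φ is multiplicative, with φ(p^e) = p^e − p^(e−1). Factorise 2904 = 2^3 · 3 · 11^2. Then
  φ(2904) = (2^3 − 2^2) · (3 − 1) · (11^2 − 11^1) = 4 · 2 · 110 = 880.

Final answer: Z/2904Z has φ(2904) = 880 units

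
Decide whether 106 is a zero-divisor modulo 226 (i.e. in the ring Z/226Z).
YES

gcd(106, 226) = 2 > 1, so 106 is not a unit in Z/226Z. In Z/nZ every nonzero non-unit is a zero-divisor: explicitly, take b = 226/gcd = 113 ≠ 0 (mod 226); then 106·113 = 11978 = 53·226, i.e. 106·113 ≡ 0 (mod 226). So 106 is a zero-divisor.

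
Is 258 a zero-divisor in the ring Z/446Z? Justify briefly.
gcd(258, 446) = 2 > 1, so 258 is not a unit in Z/446Z. In Z/nZ every nonzero non-unit is a zero-divisor: explicitly, take b = 446/gcd = 223 ≠ 0 (mod 446); then 258·223 = 57534 = 129·446, i.e. 258·223 ≡ 0 (mod 446). So 258 is a zero-divisor.

Final answer: YES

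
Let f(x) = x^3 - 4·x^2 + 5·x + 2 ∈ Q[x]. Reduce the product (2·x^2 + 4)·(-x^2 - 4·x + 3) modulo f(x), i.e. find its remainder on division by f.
First multiply in Q[x] without reducing: a · b = -2·x^4 - 8·x^3 + 2·x^2 - 16·x + 12. Now divide by f(x) = x^3 - 4·x^2 + 5·x + 2, eliminating the leading term at each step:
  leading term -2·x^4: subtract (-2·x)·f(x) = -2·x^4 + 8·x^3 - 10·x^2 - 4·x, leaving -16·x^3 + 12·x^2 - 12·x + 12
  leading term -16·x^3: subtract (-16)·f(x) = -16·x^3 + 64·x^2 - 80·x - 32, leaving -52·x^2 + 68·x + 44
The degree is now < 3, so this is the remainder. Hence a · b ≡ -52·x^2 + 68·x + 44 in Q[x]/(f).

Final answer: a · b ≡ -52·x^2 + 68·x + 44 (mod f(x))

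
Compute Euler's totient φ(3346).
φ(3346) = 1428

φ is multiplicative, with φ(p^e) = p^e − p^(e−1). Factorise 3346 = 2 · 7 · 239. Then
  φ(3346) = (2 − 1) · (7 − 1) · (239 − 1) = 1 · 6 · 238 = 1428.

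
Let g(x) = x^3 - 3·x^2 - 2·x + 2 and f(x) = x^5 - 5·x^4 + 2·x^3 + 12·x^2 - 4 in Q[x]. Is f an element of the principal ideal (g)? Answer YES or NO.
YES

In Q[x] the ideal (g) consists of all multiples of g, so f ∈ (g) iff g | f, i.e. iff the remainder of f on division by g is 0. Divide f by g (g is monic, so eliminate the leading term of the running remainder at each step):
  leading term x^5: subtract (x^2)·g(x) = x^5 - 3·x^4 - 2·x^3 + 2·x^2, leaving -2·x^4 + 4·x^3 + 10·x^2 - 4
  leading term -2·x^4: subtract (-2·x)·g(x) = -2·x^4 + 6·x^3 + 4·x^2 - 4·x, leaving -2·x^3 + 6·x^2 + 4·x - 4
  leading term -2·x^3: subtract (-2)·g(x) = -2·x^3 + 6·x^2 + 4·x - 4, leaving 0
The remainder is 0, so f(x) = g(x) · h(x) with h(x) = x^2 - 2·x - 2. Hence g | f, i.e. f ∈ (g).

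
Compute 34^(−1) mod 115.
Apply the extended Euclidean algorithm to (115, 34), tracking rows (r, s, t) with s·115 + t·34 = r. Each division r_prev = q·r_cur + r_new produces the new row as (previous row) − q·(current row):
  row A: (115, 1, 0)   [1·115 + 0·34 = 115]
  row B: (34, 0, 1)   [0·115 + 1·34 = 34]
  115 = 3·34 + 13   → row C = row A − 3·row B = (13, 1, −3)   [check: 1·115 − 3·34 = 13]
  34 = 2·13 + 8   → row D = row B − 2·row C = (8, −2, 7)   [check: −2·115 + 7·34 = 8]
  13 = 1·8 + 5   → row E = row C − 1·row D = (5, 3, −10)   [check: 3·115 − 10·34 = 5]
  8 = 1·5 + 3   → row F = row D − 1·row E = (3, −5, 17)   [check: −5·115 + 17·34 = 3]
  5 = 1·3 + 2   → row G = row E − 1·row F = (2, 8, −27)   [check: 8·115 − 27·34 = 2]
  3 = 1·2 + 1   → row H = row F − 1·row G = (1, −13, 44)   [check: −13·115 + 44·34 = 1]
  2 = 2·1 + 0   → remainder 0, stop. gcd = 1 (last nonzero row H).
The gcd is 1, so 34 is invertible mod 115. The last nonzero row gives −13·115 + 44·34 = 1, so t = 44. So 34^(−1) ≡ 44 (mod 115). Verify: 34 · 44 = 1496 ≡ 1 (mod 115). ✓

Final answer: 34^(−1) ≡ 44 (mod 115)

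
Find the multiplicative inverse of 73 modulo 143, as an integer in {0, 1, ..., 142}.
Apply the extended Euclidean algorithm to (143, 73), tracking rows (r, s, t) with s·143 + t·73 = r. Each division r_prev = q·r_cur + r_new produces the new row as (previous row) − q·(current row):
  row A: (143, 1, 0)   [1·143 + 0·73 = 143]
  row B: (73, 0, 1)   [0·143 + 1·73 = 73]
  143 = 1·73 + 70   → row C = row A − 1·row B = (70, 1, −1)   [check: 1·143 − 1·73 = 70]
  73 = 1·70 + 3   → row D = row B − 1·row C = (3, −1, 2)   [check: −1·143 + 2·73 = 3]
  70 = 23·3 + 1   → row E = row C − 23·row D = (1, 24, −47)   [check: 24·143 − 47·73 = 1]
  3 = 3·1 + 0   → remainder 0, stop. gcd = 1 (last nonzero row E).
The gcd is 1, so 73 is invertible mod 143. The last nonzero row gives 24·143 − 47·73 = 1, so t = −47. So 73^(−1) ≡ −47 ≡ 96 (mod 143). Verify: 73 · 96 = 7008 ≡ 1 (mod 143). ✓

Final answer: 73^(−1) ≡ 96 (mod 143)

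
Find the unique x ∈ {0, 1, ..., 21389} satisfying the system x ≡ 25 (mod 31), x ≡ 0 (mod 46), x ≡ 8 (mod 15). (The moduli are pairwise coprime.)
The moduli 31, 46, 15 are pairwise coprime, so by the CRT there is a unique solution mod 31·46·15 = 21390.
Solve by successive substitution. Start with x ≡ 25 (mod 31).
  Combine with x ≡ 0 (mod 46): write x = 25 + 31·t and require 25 + 31·t ≡ 0 (mod 46), i.e. 31·t ≡ 0 − 25 ≡ 21 (mod 46). Since 31^(−1) ≡ 3 (mod 46), t ≡ 3·21 ≡ 17 (mod 46). So x ≡ 25 + 31·17 = 552 (mod 1426).
  Combine with x ≡ 8 (mod 15): write x = 552 + 1426·t and require 552 + 1426·t ≡ 8 (mod 15), i.e. 1426·t ≡ 8 − 552 ≡ 11 (mod 15). Since 1426^(−1) ≡ 1 (mod 15) (1426 ≡ 1 (mod 15)), t ≡ 1·11 ≡ 11 (mod 15). So x ≡ 552 + 1426·11 = 16238 (mod 21390).
Unique solution in [0, 21390): x = 16238.

Final answer: x ≡ 16238 (mod 21390); the representative in [0, 21390) is 16238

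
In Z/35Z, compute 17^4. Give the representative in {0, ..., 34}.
Use repeated squaring. Binary(4) = 100. Walk through the bits of the exponent 4 left-to-right: at each bit after the leading one, square the running value, then multiply by 17 if the bit is 1 (always reducing mod 35):
  bit 1 = 1 (leading): start with 17.
  bit 2 = 0: square 17^2 = 289 ≡ 9 (mod 35).
  bit 3 = 0: square 9^2 = 81 ≡ 11 (mod 35).
Final value: 17^4 ≡ 11 (mod 35).

Final answer: 11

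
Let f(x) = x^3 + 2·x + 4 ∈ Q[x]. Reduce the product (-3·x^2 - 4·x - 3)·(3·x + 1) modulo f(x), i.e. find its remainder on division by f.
First multiply in Q[x] without reducing: a · b = -9·x^3 - 15·x^2 - 13·x - 3. Now divide by f(x) = x^3 + 2·x + 4, eliminating the leading term at each step:
  leading term -9·x^3: subtract (-9)·f(x) = -9·x^3 - 18·x - 36, leaving -15·x^2 + 5·x + 33
The degree is now < 3, so this is the remainder. Hence a · b ≡ -15·x^2 + 5·x + 33 in Q[x]/(f).

Final answer: a · b ≡ -15·x^2 + 5·x + 33 (mod f(x))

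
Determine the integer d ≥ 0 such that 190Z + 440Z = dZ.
(190, 440) = (10); d = 10

In the PID Z, (a, b) is generated by gcd(a, b). Compute gcd(440, 190) with the extended Euclidean algorithm, tracking rows (r, s, t) with s·440 + t·190 = r:
  row A: (440, 1, 0)   [1·440 + 0·190 = 440]
  row B: (190, 0, 1)   [0·440 + 1·190 = 190]
  440 = 2·190 + 60   → row C = row A − 2·row B = (60, 1, −2)   [check: 1·440 − 2·190 = 60]
  190 = 3·60 + 10   → row D = row B − 3·row C = (10, −3, 7)   [check: −3·440 + 7·190 = 10]
  60 = 6·10 + 0   → remainder 0, stop. gcd = 10 (last nonzero row D).
So gcd(190, 440) = 10, with Bézout identity −3·440 + 7·190 = 10. Containment (⊇): the Bézout identity exhibits 10 as an element of (190, 440), giving (10) ⊆ (190, 440). Containment (⊆): since 10 | 190 and 10 | 440 (190 = 10·19, 440 = 10·44), every Z-linear combination of 190 and 440 is divisible by 10, so (190, 440) ⊆ (10). Therefore (190, 440) = (10), d = 10.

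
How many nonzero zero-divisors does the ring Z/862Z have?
In Z/862Z each nonzero element is either a unit (gcd with 862 is 1) or a zero-divisor (gcd > 1). The number of units is φ(862): factorise 862 = 2 · 431, so φ(862) = (2 − 1) · (431 − 1) = 1 · 430 = 430. The nonzero elements number 862 − 1 = 861. Hence the nonzero zero-divisors number 861 − 430 = 431.

Final answer: Z/862Z has 431 nonzero zero-divisors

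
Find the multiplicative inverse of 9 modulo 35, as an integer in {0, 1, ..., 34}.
Apply the extended Euclidean algorithm to (35, 9), tracking rows (r, s, t) with s·35 + t·9 = r. Each division r_prev = q·r_cur + r_new produces the new row as (previous row) − q·(current row):
  row A: (35, 1, 0)   [1·35 + 0·9 = 35]
  row B: (9, 0, 1)   [0·35 + 1·9 = 9]
  35 = 3·9 + 8   → row C = row A − 3·row B = (8, 1, −3)   [check: 1·35 − 3·9 = 8]
  9 = 1·8 + 1   → row D = row B − 1·row C = (1, −1, 4)   [check: −1·35 + 4·9 = 1]
  8 = 8·1 + 0   → remainder 0, stop. gcd = 1 (last nonzero row D).
The gcd is 1, so 9 is invertible mod 35. The last nonzero row gives −1·35 + 4·9 = 1, so t = 4. So 9^(−1) ≡ 4 (mod 35). Verify: 9 · 4 = 36 ≡ 1 (mod 35). ✓

Final answer: 9^(−1) ≡ 4 (mod 35)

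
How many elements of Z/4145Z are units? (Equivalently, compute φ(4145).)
Z/4145Z has φ(4145) = 3312 units

An element a ∈ Z/4145Z is a unit iff gcd(a, 4145) = 1, so the number of units is φ(4145). φ is multiplicative, with φ(p^e) = p^e − p^(e−1). Factorise 4145 = 5 · 829. Then
  φ(4145) = (5 − 1) · (829 − 1) = 4 · 828 = 3312.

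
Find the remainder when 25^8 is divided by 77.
Use repeated squaring. Binary(8) = 1000. Walk through the bits of the exponent 8 left-to-right: at each bit after the leading one, square the running value, then multiply by 25 if the bit is 1 (always reducing mod 77):
  bit 1 = 1 (leading): start with 25.
  bit 2 = 0: square 25^2 = 625 ≡ 9 (mod 77).
  bit 3 = 0: square 9^2 = 81 ≡ 4 (mod 77).
  bit 4 = 0: square 4^2 = 16 (mod 77).
Final value: 25^8 ≡ 16 (mod 77).

Final answer: 16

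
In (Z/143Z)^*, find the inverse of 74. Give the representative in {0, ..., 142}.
Apply the extended Euclidean algorithm to (143, 74), tracking rows (r, s, t) with s·143 + t·74 = r. Each division r_prev = q·r_cur + r_new produces the new row as (previous row) − q·(current row):
  row A: (143, 1, 0)   [1·143 + 0·74 = 143]
  row B: (74, 0, 1)   [0·143 + 1·74 = 74]
  143 = 1·74 + 69   → row C = row A − 1·row B = (69, 1, −1)   [check: 1·143 − 1·74 = 69]
  74 = 1·69 + 5   → row D = row B − 1·row C = (5, −1, 2)   [check: −1·143 + 2·74 = 5]
  69 = 13·5 + 4   → row E = row C − 13·row D = (4, 14, −27)   [check: 14·143 − 27·74 = 4]
  5 = 1·4 + 1   → row F = row D − 1·row E = (1, −15, 29)   [check: −15·143 + 29·74 = 1]
  4 = 4·1 + 0   → remainder 0, stop. gcd = 1 (last nonzero row F).
The gcd is 1, so 74 is invertible mod 143. The last nonzero row gives −15·143 + 29·74 = 1, so t = 29. So 74^(−1) ≡ 29 (mod 143). Verify: 74 · 29 = 2146 ≡ 1 (mod 143). ✓

Final answer: 74^(−1) ≡ 29 (mod 143)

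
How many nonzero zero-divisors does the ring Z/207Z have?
Z/207Z has 74 nonzero zero-divisors

In Z/207Z each nonzero element is either a unit (gcd with 207 is 1) or a zero-divisor (gcd > 1). The number of units is φ(207): factorise 207 = 3^2 · 23, so φ(207) = (3^2 − 3^1) · (23 − 1) = 6 · 22 = 132. The nonzero elements number 207 − 1 = 206. Hence the nonzero zero-divisors number 206 − 132 = 74.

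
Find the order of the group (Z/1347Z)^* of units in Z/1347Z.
(Z/1347Z)^* consists of the classes a with gcd(a, 1347) = 1, so its order is φ(1347). φ is multiplicative, with φ(p^e) = p^e − p^(e−1). Factorise 1347 = 3 · 449. Then
  φ(1347) = (3 − 1) · (449 − 1) = 2 · 448 = 896.
Thus |(Z/1347Z)^*| = 896.

Final answer: |(Z/1347Z)^*| = 896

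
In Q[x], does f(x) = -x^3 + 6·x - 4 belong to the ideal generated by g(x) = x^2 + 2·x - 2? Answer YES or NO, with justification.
YES

In Q[x] the ideal (g) consists of all multiples of g, so f ∈ (g) iff g | f, i.e. iff the remainder of f on division by g is 0. Divide f by g (g is monic, so eliminate the leading term of the running remainder at each step):
  leading term -x^3: subtract (-x)·g(x) = -x^3 - 2·x^2 + 2·x, leaving 2·x^2 + 4·x - 4
  leading term 2·x^2: subtract (2)·g(x) = 2·x^2 + 4·x - 4, leaving 0
The remainder is 0, so f(x) = g(x) · h(x) with h(x) = 2 - x. Hence g | f, i.e. f ∈ (g).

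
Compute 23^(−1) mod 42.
Apply the extended Euclidean algorithm to (42, 23), tracking rows (r, s, t) with s·42 + t·23 = r. Each division r_prev = q·r_cur + r_new produces the new row as (previous row) − q·(current row):
  row A: (42, 1, 0)   [1·42 + 0·23 = 42]
  row B: (23, 0, 1)   [0·42 + 1·23 = 23]
  42 = 1·23 + 19   → row C = row A − 1·row B = (19, 1, −1)   [check: 1·42 − 1·23 = 19]
  23 = 1·19 + 4   → row D = row B − 1·row C = (4, −1, 2)   [check: −1·42 + 2·23 = 4]
  19 = 4·4 + 3   → row E = row C − 4·row D = (3, 5, −9)   [check: 5·42 − 9·23 = 3]
  4 = 1·3 + 1   → row F = row D − 1·row E = (1, −6, 11)   [check: −6·42 + 11·23 = 1]
  3 = 3·1 + 0   → remainder 0, stop. gcd = 1 (last nonzero row F).
The gcd is 1, so 23 is invertible mod 42. The last nonzero row gives −6·42 + 11·23 = 1, so t = 11. So 23^(−1) ≡ 11 (mod 42). Verify: 23 · 11 = 253 ≡ 1 (mod 42). ✓

Final answer: 23^(−1) ≡ 11 (mod 42)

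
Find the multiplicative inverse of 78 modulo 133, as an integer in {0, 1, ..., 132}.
Apply the extended Euclidean algorithm to (133, 78), tracking rows (r, s, t) with s·133 + t·78 = r. Each division r_prev = q·r_cur + r_new produces the new row as (previous row) − q·(current row):
  row A: (133, 1, 0)   [1·133 + 0·78 = 133]
  row B: (78, 0, 1)   [0·133 + 1·78 = 78]
  133 = 1·78 + 55   → row C = row A − 1·row B = (55, 1, −1)   [check: 1·133 − 1·78 = 55]
  78 = 1·55 + 23   → row D = row B − 1·row C = (23, −1, 2)   [check: −1·133 + 2·78 = 23]
  55 = 2·23 + 9   → row E = row C − 2·row D = (9, 3, −5)   [check: 3·133 − 5·78 = 9]
  23 = 2·9 + 5   → row F = row D − 2·row E = (5, −7, 12)   [check: −7·133 + 12·78 = 5]
  9 = 1·5 + 4   → row G = row E − 1·row F = (4, 10, −17)   [check: 10·133 − 17·78 = 4]
  5 = 1·4 + 1   → row H = row F − 1·row G = (1, −17, 29)   [check: −17·133 + 29·78 = 1]
  4 = 4·1 + 0   → remainder 0, stop. gcd = 1 (last nonzero row H).
The gcd is 1, so 78 is invertible mod 133. The last nonzero row gives −17·133 + 29·78 = 1, so t = 29. So 78^(−1) ≡ 29 (mod 133). Verify: 78 · 29 = 2262 ≡ 1 (mod 133). ✓

Final answer: 78^(−1) ≡ 29 (mod 133)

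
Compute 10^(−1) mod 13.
10^(−1) ≡ 4 (mod 13)

Apply the extended Euclidean algorithm to (13, 10), tracking rows (r, s, t) with s·13 + t·10 = r. Each division r_prev = q·r_cur + r_new produces the new row as (previous row) − q·(current row):
  row A: (13, 1, 0)   [1·13 + 0·10 = 13]
  row B: (10, 0, 1)   [0·13 + 1·10 = 10]
  13 = 1·10 + 3   → row C = row A − 1·row B = (3, 1, −1)   [check: 1·13 − 1·10 = 3]
  10 = 3·3 + 1   → row D = row B − 3·row C = (1, −3, 4)   [check: −3·13 + 4·10 = 1]
  3 = 3·1 + 0   → remainder 0, stop. gcd = 1 (last nonzero row D).
The gcd is 1, so 10 is invertible mod 13. The last nonzero row gives −3·13 + 4·10 = 1, so t = 4. So 10^(−1) ≡ 4 (mod 13). Verify: 10 · 4 = 40 ≡ 1 (mod 13). ✓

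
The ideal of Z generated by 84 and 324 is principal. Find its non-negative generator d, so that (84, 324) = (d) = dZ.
(84, 324) = (12); d = 12

In the PID Z, (a, b) is generated by gcd(a, b). Compute gcd(324, 84) with the extended Euclidean algorithm, tracking rows (r, s, t) with s·324 + t·84 = r:
  row A: (324, 1, 0)   [1·324 + 0·84 = 324]
  row B: (84, 0, 1)   [0·324 + 1·84 = 84]
  324 = 3·84 + 72   → row C = row A − 3·row B = (72, 1, −3)   [check: 1·324 − 3·84 = 72]
  84 = 1·72 + 12   → row D = row B − 1·row C = (12, −1, 4)   [check: −1·324 + 4·84 = 12]
  72 = 6·12 + 0   → remainder 0, stop. gcd = 12 (last nonzero row D).
So gcd(84, 324) = 12, with Bézout identity −1·324 + 4·84 = 12. Containment (⊇): the Bézout identity exhibits 12 as an element of (84, 324), giving (12) ⊆ (84, 324). Containment (⊆): since 12 | 84 and 12 | 324 (84 = 12·7, 324 = 12·27), every Z-linear combination of 84 and 324 is divisible by 12, so (84, 324) ⊆ (12). Therefore (84, 324) = (12), d = 12.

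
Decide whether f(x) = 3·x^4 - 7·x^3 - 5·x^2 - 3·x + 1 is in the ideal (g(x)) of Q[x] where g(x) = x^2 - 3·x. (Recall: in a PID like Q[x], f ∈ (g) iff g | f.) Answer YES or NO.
In Q[x] the ideal (g) consists of all multiples of g, so f ∈ (g) iff g | f, i.e. iff the remainder of f on division by g is 0. Divide f by g (g is monic, so eliminate the leading term of the running remainder at each step):
  leading term 3·x^4: subtract (3·x^2)·g(x) = 3·x^4 - 9·x^3, leaving 2·x^3 - 5·x^2 - 3·x + 1
  leading term 2·x^3: subtract (2·x)·g(x) = 2·x^3 - 6·x^2, leaving x^2 - 3·x + 1
  leading term x^2: subtract (1)·g(x) = x^2 - 3·x, leaving 1
The remainder r(x) = 1 ≠ 0 (and deg r < deg g), so g ∤ f, i.e. f ∉ (g).

Final answer: NO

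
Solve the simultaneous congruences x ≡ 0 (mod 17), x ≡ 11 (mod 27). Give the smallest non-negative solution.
x ≡ 119 (mod 459); the representative in [0, 459) is 119

The moduli 17, 27 are pairwise coprime, so by the CRT there is a unique solution mod 17·27 = 459.
Solve by successive substitution. Start with x ≡ 0 (mod 17).
  Combine with x ≡ 11 (mod 27): write x = 17·t and require 17·t ≡ 11 (mod 27). Since 17^(−1) ≡ 8 (mod 27), t ≡ 8·11 ≡ 7 (mod 27). So x ≡ 17·7 = 119 (mod 459).
Unique solution in [0, 459): x = 119.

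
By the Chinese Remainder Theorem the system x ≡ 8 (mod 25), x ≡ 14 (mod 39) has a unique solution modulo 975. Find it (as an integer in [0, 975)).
x ≡ 833 (mod 975); the representative in [0, 975) is 833

The moduli 25, 39 are pairwise coprime, so by the CRT there is a unique solution mod 25·39 = 975.
Solve by successive substitution. Start with x ≡ 8 (mod 25).
  Combine with x ≡ 14 (mod 39): write x = 8 + 25·t and require 8 + 25·t ≡ 14 (mod 39), i.e. 25·t ≡ 14 − 8 ≡ 6 (mod 39). Since 25^(−1) ≡ 25 (mod 39), t ≡ 25·6 ≡ 33 (mod 39). So x ≡ 8 + 25·33 = 833 (mod 975).
Unique solution in [0, 975): x = 833.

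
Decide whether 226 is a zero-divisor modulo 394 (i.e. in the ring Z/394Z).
gcd(226, 394) = 2 > 1, so 226 is not a unit in Z/394Z. In Z/nZ every nonzero non-unit is a zero-divisor: explicitly, take b = 394/gcd = 197 ≠ 0 (mod 394); then 226·197 = 44522 = 113·394, i.e. 226·197 ≡ 0 (mod 394). So 226 is a zero-divisor.

Final answer: YES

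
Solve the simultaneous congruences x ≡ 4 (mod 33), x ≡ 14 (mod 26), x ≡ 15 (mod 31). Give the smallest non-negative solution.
The moduli 33, 26, 31 are pairwise coprime, so by the CRT there is a unique solution mod 33·26·31 = 26598.
Solve by successive substitution. Start with x ≡ 4 (mod 33).
  Combine with x ≡ 14 (mod 26): write x = 4 + 33·t and require 4 + 33·t ≡ 14 (mod 26), i.e. 33·t ≡ 14 − 4 ≡ 10 (mod 26). Since 33^(−1) ≡ 15 (mod 26) (33 ≡ 7 (mod 26)), t ≡ 15·10 ≡ 20 (mod 26). So x ≡ 4 + 33·20 = 664 (mod 858).
  Combine with x ≡ 15 (mod 31): write x = 664 + 858·t and require 664 + 858·t ≡ 15 (mod 31), i.e. 858·t ≡ 15 − 664 ≡ 2 (mod 31). Since 858^(−1) ≡ 3 (mod 31) (858 ≡ 21 (mod 31)), t ≡ 3·2 ≡ 6 (mod 31). So x ≡ 664 + 858·6 = 5812 (mod 26598).
Unique solution in [0, 26598): x = 5812.

Final answer: x ≡ 5812 (mod 26598); the representative in [0, 26598) is 5812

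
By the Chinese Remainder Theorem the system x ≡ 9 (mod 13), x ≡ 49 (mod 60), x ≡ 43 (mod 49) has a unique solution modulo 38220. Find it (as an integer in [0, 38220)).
The moduli 13, 60, 49 are pairwise coprime, so by the CRT there is a unique solution mod 13·60·49 = 38220.
Solve by successive substitution. Start with x ≡ 9 (mod 13).
  Combine with x ≡ 49 (mod 60): write x = 9 + 13·t and require 9 + 13·t ≡ 49 (mod 60), i.e. 13·t ≡ 49 − 9 ≡ 40 (mod 60). Since 13^(−1) ≡ 37 (mod 60), t ≡ 37·40 ≡ 40 (mod 60). So x ≡ 9 + 13·40 = 529 (mod 780).
  Combine with x ≡ 43 (mod 49): write x = 529 + 780·t and require 529 + 780·t ≡ 43 (mod 49), i.e. 780·t ≡ 43 − 529 ≡ 4 (mod 49). Since 780^(−1) ≡ 12 (mod 49) (780 ≡ 45 (mod 49)), t ≡ 12·4 ≡ 48 (mod 49). So x ≡ 529 + 780·48 = 37969 (mod 38220).
Unique solution in [0, 38220): x = 37969.

Final answer: x ≡ 37969 (mod 38220); the representative in [0, 38220) is 37969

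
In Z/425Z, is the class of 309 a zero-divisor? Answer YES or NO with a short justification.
NO

gcd(309, 425) = 1, so 309 is a unit in Z/425Z (it has a multiplicative inverse). A unit cannot be a zero-divisor: if 309·b ≡ 0 then multiplying both sides by 309^(−1) gives b ≡ 0. So 309 is not a zero-divisor.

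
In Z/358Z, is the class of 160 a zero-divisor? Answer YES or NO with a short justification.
YES

gcd(160, 358) = 2 > 1, so 160 is not a unit in Z/358Z. In Z/nZ every nonzero non-unit is a zero-divisor: explicitly, take b = 358/gcd = 179 ≠ 0 (mod 358); then 160·179 = 28640 = 80·358, i.e. 160·179 ≡ 0 (mod 358). So 160 is a zero-divisor.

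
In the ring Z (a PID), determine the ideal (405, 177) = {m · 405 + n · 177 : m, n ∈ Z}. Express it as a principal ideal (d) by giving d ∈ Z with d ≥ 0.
(405, 177) = (3); d = 3

In the PID Z, (a, b) is generated by gcd(a, b). Compute gcd(405, 177) with the extended Euclidean algorithm, tracking rows (r, s, t) with s·405 + t·177 = r:
  row A: (405, 1, 0)   [1·405 + 0·177 = 405]
  row B: (177, 0, 1)   [0·405 + 1·177 = 177]
  405 = 2·177 + 51   → row C = row A − 2·row B = (51, 1, −2)   [check: 1·405 − 2·177 = 51]
  177 = 3·51 + 24   → row D = row B − 3·row C = (24, −3, 7)   [check: −3·405 + 7·177 = 24]
  51 = 2·24 + 3   → row E = row C − 2·row D = (3, 7, −16)   [check: 7·405 − 16·177 = 3]
  24 = 8·3 + 0   → remainder 0, stop. gcd = 3 (last nonzero row E).
So gcd(405, 177) = 3, with Bézout identity 7·405 − 16·177 = 3. Containment (⊇): the Bézout identity exhibits 3 as an element of (405, 177), giving (3) ⊆ (405, 177). Containment (⊆): since 3 | 405 and 3 | 177 (405 = 3·135, 177 = 3·59), every Z-linear combination of 405 and 177 is divisible by 3, so (405, 177) ⊆ (3). Therefore (405, 177) = (3), d = 3.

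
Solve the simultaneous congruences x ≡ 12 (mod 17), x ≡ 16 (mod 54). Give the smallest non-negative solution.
x ≡ 556 (mod 918); the representative in [0, 918) is 556

The moduli 17, 54 are pairwise coprime, so by the CRT there is a unique solution mod 17·54 = 918.
Solve by successive substitution. Start with x ≡ 12 (mod 17).
  Combine with x ≡ 16 (mod 54): write x = 12 + 17·t and require 12 + 17·t ≡ 16 (mod 54), i.e. 17·t ≡ 16 − 12 ≡ 4 (mod 54). Since 17^(−1) ≡ 35 (mod 54), t ≡ 35·4 ≡ 32 (mod 54). So x ≡ 12 + 17·32 = 556 (mod 918).
Unique solution in [0, 918): x = 556.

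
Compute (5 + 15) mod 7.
Reduce the summands first: 15 ≡ 1 (mod 7), so 5 + 15 ≡ 5 + 1 (mod 7). 5 + 1 = 6; 6 = 0·7 + 6, so (5 + 15) mod 7 = 6.

Final answer: 6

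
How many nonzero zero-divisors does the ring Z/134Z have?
Z/134Z has 67 nonzero zero-divisors

In Z/134Z each nonzero element is either a unit (gcd with 134 is 1) or a zero-divisor (gcd > 1). The number of units is φ(134): factorise 134 = 2 · 67, so φ(134) = (2 − 1) · (67 − 1) = 1 · 66 = 66. The nonzero elements number 134 − 1 = 133. Hence the nonzero zero-divisors number 133 − 66 = 67.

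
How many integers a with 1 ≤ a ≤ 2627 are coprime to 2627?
The number of a ∈ {1, ..., 2627} with gcd(a, 2627) = 1 is by definition Euler's totient φ(2627). φ is multiplicative, with φ(p^e) = p^e − p^(e−1). Factorise 2627 = 37 · 71. Then
  φ(2627) = (37 − 1) · (71 − 1) = 36 · 70 = 2520.
So there are 2520 such integers.

Final answer: 2520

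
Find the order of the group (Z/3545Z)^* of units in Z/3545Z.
|(Z/3545Z)^*| = 2832

(Z/3545Z)^* consists of the classes a with gcd(a, 3545) = 1, so its order is φ(3545). φ is multiplicative, with φ(p^e) = p^e − p^(e−1). Factorise 3545 = 5 · 709. Then
  φ(3545) = (5 − 1) · (709 − 1) = 4 · 708 = 2832.
Thus |(Z/3545Z)^*| = 2832.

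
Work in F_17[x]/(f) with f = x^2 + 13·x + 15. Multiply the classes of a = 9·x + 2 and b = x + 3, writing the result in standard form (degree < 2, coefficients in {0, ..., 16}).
Multiply as integer polynomials: a · b = 9·x^2 + 29·x + 6. Reducing coefficients mod 17: a · b ≡ 9·x^2 + 12·x + 6. Now divide by f(x) = x^2 + 13·x + 15 in F_17[x], eliminating the leading term at each step:
  leading term 9·x^2: subtract (9)·f(x) = 9·x^2 + 15·x + 16, leaving 14·x + 7 (coefficients mod 17)
The degree is now < 2, so this is the remainder. Hence a · b ≡ 14·x + 7 in F_17[x]/(f).

Final answer: a · b ≡ 14·x + 7 (mod f(x))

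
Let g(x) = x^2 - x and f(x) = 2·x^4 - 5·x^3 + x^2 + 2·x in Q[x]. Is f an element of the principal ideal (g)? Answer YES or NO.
In Q[x] the ideal (g) consists of all multiples of g, so f ∈ (g) iff g | f, i.e. iff the remainder of f on division by g is 0. Divide f by g (g is monic, so eliminate the leading term of the running remainder at each step):
  leading term 2·x^4: subtract (2·x^2)·g(x) = 2·x^4 - 2·x^3, leaving -3·x^3 + x^2 + 2·x
  leading term -3·x^3: subtract (-3·x)·g(x) = -3·x^3 + 3·x^2, leaving -2·x^2 + 2·x
  leading term -2·x^2: subtract (-2)·g(x) = -2·x^2 + 2·x, leaving 0
The remainder is 0, so f(x) = g(x) · h(x) with h(x) = 2·x^2 - 3·x - 2. Hence g | f, i.e. f ∈ (g).

Final answer: YES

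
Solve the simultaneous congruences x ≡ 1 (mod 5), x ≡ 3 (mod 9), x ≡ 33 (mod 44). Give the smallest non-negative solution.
The moduli 5, 9, 44 are pairwise coprime, so by the CRT there is a unique solution mod 5·9·44 = 1980.
Solve by successive substitution. Start with x ≡ 1 (mod 5).
  Combine with x ≡ 3 (mod 9): write x = 1 + 5·t and require 1 + 5·t ≡ 3 (mod 9), i.e. 5·t ≡ 3 − 1 ≡ 2 (mod 9). Since 5^(−1) ≡ 2 (mod 9), t ≡ 2·2 ≡ 4 (mod 9). So x ≡ 1 + 5·4 = 21 (mod 45).
  Combine with x ≡ 33 (mod 44): write x = 21 + 45·t and require 21 + 45·t ≡ 33 (mod 44), i.e. 45·t ≡ 33 − 21 ≡ 12 (mod 44). Since 45^(−1) ≡ 1 (mod 44) (45 ≡ 1 (mod 44)), t ≡ 1·12 ≡ 12 (mod 44). So x ≡ 21 + 45·12 = 561 (mod 1980).
Unique solution in [0, 1980): x = 561.

Final answer: x ≡ 561 (mod 1980); the representative in [0, 1980) is 561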